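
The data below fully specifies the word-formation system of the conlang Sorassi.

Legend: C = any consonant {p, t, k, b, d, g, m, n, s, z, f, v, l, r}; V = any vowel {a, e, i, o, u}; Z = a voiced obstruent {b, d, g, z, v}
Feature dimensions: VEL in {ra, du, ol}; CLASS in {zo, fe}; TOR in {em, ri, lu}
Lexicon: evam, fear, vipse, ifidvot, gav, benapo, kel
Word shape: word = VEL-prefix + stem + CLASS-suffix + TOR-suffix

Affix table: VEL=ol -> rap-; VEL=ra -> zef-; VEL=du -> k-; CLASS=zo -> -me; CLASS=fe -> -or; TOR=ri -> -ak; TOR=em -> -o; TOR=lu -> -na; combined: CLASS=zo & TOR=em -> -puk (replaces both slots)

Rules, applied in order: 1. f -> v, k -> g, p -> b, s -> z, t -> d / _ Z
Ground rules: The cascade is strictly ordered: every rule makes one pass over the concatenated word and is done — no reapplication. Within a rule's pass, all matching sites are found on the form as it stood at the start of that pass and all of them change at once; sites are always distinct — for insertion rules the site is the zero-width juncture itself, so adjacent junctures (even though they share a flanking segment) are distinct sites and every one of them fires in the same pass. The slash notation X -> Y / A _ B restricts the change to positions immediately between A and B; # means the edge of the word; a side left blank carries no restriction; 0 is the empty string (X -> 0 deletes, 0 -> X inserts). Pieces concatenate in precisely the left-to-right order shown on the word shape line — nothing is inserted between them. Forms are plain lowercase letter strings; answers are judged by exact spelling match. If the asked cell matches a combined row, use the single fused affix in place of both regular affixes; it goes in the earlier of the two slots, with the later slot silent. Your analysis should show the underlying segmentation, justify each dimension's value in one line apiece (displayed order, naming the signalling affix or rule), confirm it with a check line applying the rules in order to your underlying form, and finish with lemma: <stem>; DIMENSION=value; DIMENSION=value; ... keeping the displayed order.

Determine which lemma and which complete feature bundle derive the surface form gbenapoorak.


underlying: k-benapo-or-ak
VEL=du - signalled by the affix k-
CLASS=fe - signalled by the affix -or
TOR=ri - signalled by the affix -ak
check: kbenapoorak -> gbenapoorak
lemma: benapo; VEL=du; CLASS=fe; TOR=ri


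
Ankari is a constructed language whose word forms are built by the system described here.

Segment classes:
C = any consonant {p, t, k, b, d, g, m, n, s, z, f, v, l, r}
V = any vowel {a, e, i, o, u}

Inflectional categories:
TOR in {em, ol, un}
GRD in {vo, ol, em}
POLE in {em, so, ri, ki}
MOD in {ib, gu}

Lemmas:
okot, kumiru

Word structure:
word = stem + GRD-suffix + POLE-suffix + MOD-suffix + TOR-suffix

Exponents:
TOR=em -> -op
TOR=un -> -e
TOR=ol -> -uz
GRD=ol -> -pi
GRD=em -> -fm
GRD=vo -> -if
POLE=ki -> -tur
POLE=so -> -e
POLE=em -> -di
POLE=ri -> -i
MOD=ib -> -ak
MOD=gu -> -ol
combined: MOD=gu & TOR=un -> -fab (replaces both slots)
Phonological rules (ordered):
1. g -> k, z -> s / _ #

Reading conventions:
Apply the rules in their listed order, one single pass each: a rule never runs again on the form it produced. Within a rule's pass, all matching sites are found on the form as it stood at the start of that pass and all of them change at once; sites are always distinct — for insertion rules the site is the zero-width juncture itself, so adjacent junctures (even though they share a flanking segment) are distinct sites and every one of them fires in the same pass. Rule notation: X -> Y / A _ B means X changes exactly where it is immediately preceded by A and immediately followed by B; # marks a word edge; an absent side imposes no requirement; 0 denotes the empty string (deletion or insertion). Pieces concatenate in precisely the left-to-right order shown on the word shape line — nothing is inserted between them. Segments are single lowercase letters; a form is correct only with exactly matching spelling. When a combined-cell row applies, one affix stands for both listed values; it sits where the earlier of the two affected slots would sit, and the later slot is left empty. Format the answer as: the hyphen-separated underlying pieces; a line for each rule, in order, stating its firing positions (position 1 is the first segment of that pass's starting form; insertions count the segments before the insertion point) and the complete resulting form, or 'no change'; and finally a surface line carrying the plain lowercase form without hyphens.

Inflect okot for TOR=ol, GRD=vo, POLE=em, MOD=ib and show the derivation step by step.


underlying: okot-if-di-ak-uz
1. g -> k, z -> s / _ #: fires at position(s) 12: okotifdiakus
surface: okotifdiakus


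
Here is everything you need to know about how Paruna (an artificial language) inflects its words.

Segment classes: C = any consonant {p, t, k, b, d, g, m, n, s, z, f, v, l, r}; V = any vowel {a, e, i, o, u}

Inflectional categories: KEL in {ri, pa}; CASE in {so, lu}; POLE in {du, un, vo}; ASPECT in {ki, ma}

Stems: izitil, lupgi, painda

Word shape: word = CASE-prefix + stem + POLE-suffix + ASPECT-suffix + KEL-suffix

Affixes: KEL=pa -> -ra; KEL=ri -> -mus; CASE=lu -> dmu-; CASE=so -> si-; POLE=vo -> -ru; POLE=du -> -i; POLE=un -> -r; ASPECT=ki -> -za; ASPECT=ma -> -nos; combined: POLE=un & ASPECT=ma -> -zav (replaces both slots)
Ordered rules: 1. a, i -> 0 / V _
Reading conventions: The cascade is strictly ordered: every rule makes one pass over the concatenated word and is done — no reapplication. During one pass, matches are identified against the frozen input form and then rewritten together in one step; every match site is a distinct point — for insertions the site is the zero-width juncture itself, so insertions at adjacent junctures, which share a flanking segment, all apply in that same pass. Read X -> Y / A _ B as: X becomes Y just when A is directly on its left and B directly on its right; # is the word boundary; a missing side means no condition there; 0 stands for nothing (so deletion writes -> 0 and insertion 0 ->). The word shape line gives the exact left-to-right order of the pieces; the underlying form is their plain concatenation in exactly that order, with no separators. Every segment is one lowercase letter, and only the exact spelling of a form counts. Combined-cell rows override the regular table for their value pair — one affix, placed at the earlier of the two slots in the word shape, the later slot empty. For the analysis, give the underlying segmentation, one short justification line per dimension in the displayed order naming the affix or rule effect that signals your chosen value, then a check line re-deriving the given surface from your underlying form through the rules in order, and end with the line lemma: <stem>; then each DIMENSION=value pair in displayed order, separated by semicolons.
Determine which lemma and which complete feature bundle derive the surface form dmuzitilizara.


underlying: dmu-izitil-i-za-ra
KEL=pa - signalled by the affix -ra
CASE=lu - signalled by the affix dmu-
POLE=du - signalled by the affix -i
ASPECT=ki - signalled by the affix -za
check: dmuizitilizara -> dmuzitilizara
lemma: izitil; KEL=pa; CASE=lu; POLE=du; ASPECT=ki


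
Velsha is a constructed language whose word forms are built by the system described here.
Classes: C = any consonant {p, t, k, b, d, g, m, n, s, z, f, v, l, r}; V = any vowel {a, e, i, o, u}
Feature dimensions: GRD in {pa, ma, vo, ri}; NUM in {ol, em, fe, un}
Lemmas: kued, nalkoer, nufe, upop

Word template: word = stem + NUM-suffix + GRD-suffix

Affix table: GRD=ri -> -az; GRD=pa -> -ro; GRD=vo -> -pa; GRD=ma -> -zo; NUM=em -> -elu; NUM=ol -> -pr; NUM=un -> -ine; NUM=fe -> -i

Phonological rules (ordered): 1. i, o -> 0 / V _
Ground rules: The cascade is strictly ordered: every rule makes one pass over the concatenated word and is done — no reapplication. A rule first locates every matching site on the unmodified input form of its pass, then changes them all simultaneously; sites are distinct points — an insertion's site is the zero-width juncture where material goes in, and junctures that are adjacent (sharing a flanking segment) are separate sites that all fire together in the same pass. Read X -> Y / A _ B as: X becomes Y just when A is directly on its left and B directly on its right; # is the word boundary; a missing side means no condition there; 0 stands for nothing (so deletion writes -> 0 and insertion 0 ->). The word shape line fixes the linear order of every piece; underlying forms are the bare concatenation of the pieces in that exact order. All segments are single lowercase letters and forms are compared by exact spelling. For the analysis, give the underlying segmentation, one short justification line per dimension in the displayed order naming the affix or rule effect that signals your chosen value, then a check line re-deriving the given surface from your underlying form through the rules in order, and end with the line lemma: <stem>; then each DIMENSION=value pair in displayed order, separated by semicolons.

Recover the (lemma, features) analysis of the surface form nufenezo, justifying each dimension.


underlying: nufe-ine-zo
GRD=ma - signalled by the affix -zo
NUM=un - signalled by the affix -ine
check: nufeinezo -> nufenezo
lemma: nufe; GRD=ma; NUM=un


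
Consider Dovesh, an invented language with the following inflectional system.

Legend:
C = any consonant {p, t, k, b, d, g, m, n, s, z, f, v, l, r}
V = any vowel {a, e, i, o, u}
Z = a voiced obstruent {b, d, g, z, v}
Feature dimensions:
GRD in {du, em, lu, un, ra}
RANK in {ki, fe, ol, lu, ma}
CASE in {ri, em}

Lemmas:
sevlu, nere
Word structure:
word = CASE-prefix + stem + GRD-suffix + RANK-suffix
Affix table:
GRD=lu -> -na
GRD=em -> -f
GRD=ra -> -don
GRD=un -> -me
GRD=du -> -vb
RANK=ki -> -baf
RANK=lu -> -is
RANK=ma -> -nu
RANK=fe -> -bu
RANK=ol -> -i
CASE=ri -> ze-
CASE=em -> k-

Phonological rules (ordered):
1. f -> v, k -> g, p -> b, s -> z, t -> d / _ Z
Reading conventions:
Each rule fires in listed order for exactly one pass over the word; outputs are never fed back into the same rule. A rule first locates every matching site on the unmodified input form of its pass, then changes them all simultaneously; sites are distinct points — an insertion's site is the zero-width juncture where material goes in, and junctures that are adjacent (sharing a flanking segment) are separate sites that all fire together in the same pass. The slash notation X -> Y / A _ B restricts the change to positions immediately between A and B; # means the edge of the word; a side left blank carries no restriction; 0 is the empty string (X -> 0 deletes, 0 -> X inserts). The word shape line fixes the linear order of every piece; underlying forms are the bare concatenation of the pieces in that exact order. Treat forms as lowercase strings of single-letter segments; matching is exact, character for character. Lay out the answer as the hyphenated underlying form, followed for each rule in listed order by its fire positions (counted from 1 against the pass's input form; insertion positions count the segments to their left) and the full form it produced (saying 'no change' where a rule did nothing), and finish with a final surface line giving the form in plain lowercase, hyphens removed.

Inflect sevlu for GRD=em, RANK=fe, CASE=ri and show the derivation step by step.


underlying: ze-sevlu-f-bu
1. f -> v, k -> g, p -> b, s -> z, t -> d / _ Z: fires at position(s) 8: zesevluvbu
surface: zesevluvbu


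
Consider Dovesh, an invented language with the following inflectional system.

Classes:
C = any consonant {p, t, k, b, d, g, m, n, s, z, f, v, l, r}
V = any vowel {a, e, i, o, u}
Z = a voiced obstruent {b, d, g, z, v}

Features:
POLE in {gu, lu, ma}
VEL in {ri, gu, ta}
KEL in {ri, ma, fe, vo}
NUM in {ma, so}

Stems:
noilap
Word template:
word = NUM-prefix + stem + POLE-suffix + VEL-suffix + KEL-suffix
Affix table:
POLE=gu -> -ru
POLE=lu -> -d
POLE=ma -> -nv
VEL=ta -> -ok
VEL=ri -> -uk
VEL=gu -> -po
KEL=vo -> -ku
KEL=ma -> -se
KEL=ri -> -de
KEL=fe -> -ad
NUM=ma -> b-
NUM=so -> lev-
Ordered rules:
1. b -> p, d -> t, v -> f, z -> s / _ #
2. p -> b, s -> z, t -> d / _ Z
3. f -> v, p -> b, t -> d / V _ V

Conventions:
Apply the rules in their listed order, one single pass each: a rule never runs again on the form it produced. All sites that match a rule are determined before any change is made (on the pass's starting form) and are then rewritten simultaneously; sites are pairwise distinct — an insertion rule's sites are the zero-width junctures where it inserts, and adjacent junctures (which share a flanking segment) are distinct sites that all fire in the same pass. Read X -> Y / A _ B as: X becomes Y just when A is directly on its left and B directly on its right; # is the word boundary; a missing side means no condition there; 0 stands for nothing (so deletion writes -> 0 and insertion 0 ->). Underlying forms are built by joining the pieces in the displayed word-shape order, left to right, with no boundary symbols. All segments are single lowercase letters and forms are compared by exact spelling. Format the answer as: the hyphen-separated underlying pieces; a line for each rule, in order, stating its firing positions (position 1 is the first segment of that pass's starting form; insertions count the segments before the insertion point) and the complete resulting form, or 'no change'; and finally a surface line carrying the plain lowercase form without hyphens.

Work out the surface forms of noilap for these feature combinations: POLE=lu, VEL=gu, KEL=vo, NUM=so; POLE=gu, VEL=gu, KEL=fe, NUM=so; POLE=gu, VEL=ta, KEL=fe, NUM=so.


cell POLE=lu, VEL=gu, KEL=vo, NUM=so:
underlying: lev-noilap-d-po-ku
1. b -> p, d -> t, v -> f, z -> s / _ #: no change
2. p -> b, s -> z, t -> d / _ Z: fires at position(s) 9: levnoilabdpoku
3. f -> v, p -> b, t -> d / V _ V: no change
surface: levnoilabdpoku

cell POLE=gu, VEL=gu, KEL=fe, NUM=so:
underlying: lev-noilap-ru-po-ad
1. b -> p, d -> t, v -> f, z -> s / _ #: fires at position(s) 15: levnoilaprupoat
2. p -> b, s -> z, t -> d / _ Z: no change
3. f -> v, p -> b, t -> d / V _ V: fires at position(s) 12: levnoilapruboat
surface: levnoilapruboat

cell POLE=gu, VEL=ta, KEL=fe, NUM=so:
underlying: lev-noilap-ru-ok-ad
1. b -> p, d -> t, v -> f, z -> s / _ #: fires at position(s) 15: levnoilapruokat
2. p -> b, s -> z, t -> d / _ Z: no change
3. f -> v, p -> b, t -> d / V _ V: no change
surface: levnoilapruokat


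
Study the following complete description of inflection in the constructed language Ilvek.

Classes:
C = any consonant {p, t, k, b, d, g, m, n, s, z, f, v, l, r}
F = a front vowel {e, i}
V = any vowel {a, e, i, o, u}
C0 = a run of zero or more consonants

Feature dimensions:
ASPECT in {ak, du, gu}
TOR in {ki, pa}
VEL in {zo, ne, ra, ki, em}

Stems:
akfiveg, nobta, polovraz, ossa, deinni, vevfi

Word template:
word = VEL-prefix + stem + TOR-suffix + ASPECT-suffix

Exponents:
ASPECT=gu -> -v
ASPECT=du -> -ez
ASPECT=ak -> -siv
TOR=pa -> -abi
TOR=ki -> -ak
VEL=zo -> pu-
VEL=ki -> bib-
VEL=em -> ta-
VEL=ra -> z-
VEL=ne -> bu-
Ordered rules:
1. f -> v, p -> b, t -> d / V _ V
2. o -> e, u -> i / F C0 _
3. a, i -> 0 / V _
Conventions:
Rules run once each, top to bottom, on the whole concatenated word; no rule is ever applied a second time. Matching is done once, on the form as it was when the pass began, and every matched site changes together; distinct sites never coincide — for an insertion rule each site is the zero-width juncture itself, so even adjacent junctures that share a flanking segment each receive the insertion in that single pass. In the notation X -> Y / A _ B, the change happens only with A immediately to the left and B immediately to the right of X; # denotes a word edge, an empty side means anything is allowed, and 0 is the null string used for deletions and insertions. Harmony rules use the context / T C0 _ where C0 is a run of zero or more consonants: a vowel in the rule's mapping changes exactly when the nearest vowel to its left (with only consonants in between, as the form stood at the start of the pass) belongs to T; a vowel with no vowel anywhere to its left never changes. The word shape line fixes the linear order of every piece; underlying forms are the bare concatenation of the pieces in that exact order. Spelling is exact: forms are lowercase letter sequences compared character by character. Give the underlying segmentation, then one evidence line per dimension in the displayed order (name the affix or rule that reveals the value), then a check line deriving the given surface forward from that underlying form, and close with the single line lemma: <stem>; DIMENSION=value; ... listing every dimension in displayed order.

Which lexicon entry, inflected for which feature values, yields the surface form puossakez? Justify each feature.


underlying: pu-ossa-ak-ez
ASPECT=du - signalled by the affix -ez
TOR=ki - signalled by the affix -ak
VEL=zo - signalled by the affix pu-
check: puossaakez -> puossaakez -> puossaakez -> puossakez
lemma: ossa; ASPECT=du; TOR=ki; VEL=zo


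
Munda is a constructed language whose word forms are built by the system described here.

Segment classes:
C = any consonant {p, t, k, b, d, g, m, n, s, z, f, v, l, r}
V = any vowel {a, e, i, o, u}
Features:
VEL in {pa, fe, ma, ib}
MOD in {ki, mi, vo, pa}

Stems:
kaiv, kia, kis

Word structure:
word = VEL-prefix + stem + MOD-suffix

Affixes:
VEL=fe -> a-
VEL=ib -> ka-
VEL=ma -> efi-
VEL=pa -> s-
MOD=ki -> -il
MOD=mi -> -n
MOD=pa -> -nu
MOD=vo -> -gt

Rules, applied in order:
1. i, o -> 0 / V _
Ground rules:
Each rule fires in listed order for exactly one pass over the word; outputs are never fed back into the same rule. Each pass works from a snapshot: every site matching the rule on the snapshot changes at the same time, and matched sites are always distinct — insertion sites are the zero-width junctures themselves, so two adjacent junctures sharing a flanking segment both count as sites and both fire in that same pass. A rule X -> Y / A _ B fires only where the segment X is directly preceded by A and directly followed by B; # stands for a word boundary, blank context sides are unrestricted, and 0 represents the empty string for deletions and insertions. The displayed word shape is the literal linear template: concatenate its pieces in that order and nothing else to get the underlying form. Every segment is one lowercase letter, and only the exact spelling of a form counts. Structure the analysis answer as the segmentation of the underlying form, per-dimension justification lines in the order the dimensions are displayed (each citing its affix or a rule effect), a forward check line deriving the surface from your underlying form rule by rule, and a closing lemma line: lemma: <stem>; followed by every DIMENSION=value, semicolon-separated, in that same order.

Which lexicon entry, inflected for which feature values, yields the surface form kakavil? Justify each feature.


underlying: ka-kaiv-il
VEL=ib - signalled by the affix ka-
MOD=ki - signalled by the affix -il
check: kakaivil -> kakavil
lemma: kaiv; VEL=ib; MOD=ki


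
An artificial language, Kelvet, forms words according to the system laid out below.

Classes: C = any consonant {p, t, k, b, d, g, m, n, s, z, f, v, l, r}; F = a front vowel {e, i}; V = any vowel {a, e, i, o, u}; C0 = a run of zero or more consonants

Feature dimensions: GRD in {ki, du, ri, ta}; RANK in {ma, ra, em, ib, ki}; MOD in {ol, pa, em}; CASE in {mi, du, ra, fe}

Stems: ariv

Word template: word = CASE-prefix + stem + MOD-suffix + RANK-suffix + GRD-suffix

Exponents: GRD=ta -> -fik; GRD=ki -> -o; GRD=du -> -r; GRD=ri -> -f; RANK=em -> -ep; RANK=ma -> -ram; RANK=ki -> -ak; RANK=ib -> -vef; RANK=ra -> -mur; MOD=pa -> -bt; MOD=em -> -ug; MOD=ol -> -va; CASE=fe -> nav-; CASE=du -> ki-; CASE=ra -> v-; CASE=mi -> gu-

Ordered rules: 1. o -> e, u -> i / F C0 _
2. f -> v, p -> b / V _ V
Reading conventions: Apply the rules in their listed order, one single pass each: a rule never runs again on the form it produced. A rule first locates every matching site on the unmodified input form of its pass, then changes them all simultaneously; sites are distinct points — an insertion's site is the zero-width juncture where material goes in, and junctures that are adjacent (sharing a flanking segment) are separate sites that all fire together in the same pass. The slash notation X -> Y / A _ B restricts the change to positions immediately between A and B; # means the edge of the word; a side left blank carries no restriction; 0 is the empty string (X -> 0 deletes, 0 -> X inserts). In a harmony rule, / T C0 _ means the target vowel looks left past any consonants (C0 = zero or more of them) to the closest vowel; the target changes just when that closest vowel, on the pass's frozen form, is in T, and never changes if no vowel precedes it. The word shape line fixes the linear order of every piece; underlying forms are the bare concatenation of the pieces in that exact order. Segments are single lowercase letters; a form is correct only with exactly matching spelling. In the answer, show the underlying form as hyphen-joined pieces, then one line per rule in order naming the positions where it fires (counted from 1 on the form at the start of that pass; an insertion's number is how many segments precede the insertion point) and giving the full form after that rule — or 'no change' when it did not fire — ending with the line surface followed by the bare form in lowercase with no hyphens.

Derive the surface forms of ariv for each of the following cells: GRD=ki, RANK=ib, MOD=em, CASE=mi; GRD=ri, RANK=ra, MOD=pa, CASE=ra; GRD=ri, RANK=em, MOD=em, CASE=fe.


cell GRD=ki, RANK=ib, MOD=em, CASE=mi:
underlying: gu-ariv-ug-vef-o
1. o -> e, u -> i / F C0 _: fires at position(s) 7, 12: guarivigvefe
2. f -> v, p -> b / V _ V: fires at position(s) 11: guarivigveve
surface: guarivigveve

cell GRD=ri, RANK=ra, MOD=pa, CASE=ra:
underlying: v-ariv-bt-mur-f
1. o -> e, u -> i / F C0 _: fires at position(s) 9: varivbtmirf
2. f -> v, p -> b / V _ V: no change
surface: varivbtmirf

cell GRD=ri, RANK=em, MOD=em, CASE=fe:
underlying: nav-ariv-ug-ep-f
1. o -> e, u -> i / F C0 _: fires at position(s) 8: navarivigepf
2. f -> v, p -> b / V _ V: no change
surface: navarivigepf


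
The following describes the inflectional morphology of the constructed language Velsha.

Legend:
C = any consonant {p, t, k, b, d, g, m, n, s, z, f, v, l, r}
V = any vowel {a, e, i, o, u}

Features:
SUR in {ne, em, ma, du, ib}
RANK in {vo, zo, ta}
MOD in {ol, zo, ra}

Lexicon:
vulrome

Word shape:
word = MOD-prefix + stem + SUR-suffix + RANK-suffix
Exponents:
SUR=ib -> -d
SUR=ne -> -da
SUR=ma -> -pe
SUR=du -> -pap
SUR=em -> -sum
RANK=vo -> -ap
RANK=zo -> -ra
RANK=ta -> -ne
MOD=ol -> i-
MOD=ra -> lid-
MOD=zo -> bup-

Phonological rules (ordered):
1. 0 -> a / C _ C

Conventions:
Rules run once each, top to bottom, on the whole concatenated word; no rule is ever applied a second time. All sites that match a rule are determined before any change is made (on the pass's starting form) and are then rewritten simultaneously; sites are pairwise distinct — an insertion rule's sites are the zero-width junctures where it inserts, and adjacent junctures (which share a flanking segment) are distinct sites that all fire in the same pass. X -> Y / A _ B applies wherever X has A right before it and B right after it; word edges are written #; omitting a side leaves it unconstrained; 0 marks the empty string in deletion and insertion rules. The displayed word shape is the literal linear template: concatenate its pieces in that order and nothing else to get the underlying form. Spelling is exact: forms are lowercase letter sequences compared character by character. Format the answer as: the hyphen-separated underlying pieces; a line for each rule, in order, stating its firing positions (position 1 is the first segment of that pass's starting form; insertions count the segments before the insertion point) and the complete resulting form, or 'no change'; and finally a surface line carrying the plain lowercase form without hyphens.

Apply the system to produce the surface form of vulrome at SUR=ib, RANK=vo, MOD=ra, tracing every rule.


underlying: lid-vulrome-d-ap
1. 0 -> a / C _ C: inserts after position(s) 3, 6: lidavularomedap
surface: lidavularomedap


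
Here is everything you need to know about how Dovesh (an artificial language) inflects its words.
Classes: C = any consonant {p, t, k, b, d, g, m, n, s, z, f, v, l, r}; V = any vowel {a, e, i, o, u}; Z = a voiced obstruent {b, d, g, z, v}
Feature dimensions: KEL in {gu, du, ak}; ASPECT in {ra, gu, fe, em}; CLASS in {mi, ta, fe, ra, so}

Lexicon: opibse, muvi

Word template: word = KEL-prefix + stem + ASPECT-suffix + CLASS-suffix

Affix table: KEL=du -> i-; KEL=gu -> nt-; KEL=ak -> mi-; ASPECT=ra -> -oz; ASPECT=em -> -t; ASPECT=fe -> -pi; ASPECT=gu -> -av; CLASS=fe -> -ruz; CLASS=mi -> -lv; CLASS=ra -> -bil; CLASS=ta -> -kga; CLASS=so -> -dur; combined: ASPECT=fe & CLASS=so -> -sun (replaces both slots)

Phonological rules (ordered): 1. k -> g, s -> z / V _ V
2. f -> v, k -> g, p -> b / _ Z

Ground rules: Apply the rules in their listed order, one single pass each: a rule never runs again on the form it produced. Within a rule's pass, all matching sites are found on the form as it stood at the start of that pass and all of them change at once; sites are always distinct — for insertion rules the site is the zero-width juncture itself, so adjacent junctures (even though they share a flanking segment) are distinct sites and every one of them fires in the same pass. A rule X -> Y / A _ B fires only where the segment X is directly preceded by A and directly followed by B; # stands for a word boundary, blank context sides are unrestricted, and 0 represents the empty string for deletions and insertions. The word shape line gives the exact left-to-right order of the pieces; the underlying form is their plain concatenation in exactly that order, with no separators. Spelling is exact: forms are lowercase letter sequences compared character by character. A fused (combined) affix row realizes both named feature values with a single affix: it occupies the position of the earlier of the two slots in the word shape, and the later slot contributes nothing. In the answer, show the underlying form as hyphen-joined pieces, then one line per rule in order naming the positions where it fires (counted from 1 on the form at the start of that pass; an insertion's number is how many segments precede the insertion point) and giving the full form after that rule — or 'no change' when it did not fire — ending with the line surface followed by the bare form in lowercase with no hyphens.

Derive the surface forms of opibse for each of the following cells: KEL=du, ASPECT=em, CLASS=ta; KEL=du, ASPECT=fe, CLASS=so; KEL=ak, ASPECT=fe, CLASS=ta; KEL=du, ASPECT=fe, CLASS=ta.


cell KEL=du, ASPECT=em, CLASS=ta:
underlying: i-opibse-t-kga
1. k -> g, s -> z / V _ V: no change
2. f -> v, k -> g, p -> b / _ Z: fires at position(s) 9: iopibsetgga
surface: iopibsetgga

cell KEL=du, ASPECT=fe, CLASS=so:
underlying: i-opibse-sun
1. k -> g, s -> z / V _ V: fires at position(s) 8: iopibsezun
2. f -> v, k -> g, p -> b / _ Z: no change
surface: iopibsezun

cell KEL=ak, ASPECT=fe, CLASS=ta:
underlying: mi-opibse-pi-kga
1. k -> g, s -> z / V _ V: no change
2. f -> v, k -> g, p -> b / _ Z: fires at position(s) 11: miopibsepigga
surface: miopibsepigga

cell KEL=du, ASPECT=fe, CLASS=ta:
underlying: i-opibse-pi-kga
1. k -> g, s -> z / V _ V: no change
2. f -> v, k -> g, p -> b / _ Z: fires at position(s) 10: iopibsepigga
surface: iopibsepigga


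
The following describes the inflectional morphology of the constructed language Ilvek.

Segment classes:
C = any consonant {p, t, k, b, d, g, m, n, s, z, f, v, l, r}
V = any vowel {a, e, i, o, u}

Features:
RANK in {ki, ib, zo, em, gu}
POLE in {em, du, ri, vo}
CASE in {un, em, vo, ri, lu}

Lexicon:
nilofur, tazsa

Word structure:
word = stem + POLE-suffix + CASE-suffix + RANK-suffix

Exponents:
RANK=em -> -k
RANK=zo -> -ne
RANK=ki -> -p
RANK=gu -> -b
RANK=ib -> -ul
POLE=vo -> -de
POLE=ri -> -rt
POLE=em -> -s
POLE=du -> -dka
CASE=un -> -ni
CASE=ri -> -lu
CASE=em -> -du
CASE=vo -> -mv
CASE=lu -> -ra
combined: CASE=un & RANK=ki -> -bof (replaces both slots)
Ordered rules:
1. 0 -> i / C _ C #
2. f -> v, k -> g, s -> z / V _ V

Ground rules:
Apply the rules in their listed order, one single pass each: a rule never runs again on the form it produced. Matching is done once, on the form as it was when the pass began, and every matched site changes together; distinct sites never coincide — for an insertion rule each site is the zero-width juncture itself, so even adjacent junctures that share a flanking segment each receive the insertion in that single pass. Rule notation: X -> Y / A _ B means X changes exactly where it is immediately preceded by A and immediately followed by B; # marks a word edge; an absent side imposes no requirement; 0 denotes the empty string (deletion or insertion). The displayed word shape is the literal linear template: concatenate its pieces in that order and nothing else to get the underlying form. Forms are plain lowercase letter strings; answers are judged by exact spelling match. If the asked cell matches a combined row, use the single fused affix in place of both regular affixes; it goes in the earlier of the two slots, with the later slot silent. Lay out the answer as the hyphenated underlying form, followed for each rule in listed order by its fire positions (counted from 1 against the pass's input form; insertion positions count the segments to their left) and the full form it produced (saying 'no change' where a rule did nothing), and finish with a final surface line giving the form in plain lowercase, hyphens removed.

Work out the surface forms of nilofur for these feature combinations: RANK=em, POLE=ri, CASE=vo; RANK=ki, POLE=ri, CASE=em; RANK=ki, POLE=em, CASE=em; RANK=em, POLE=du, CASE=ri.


cell RANK=em, POLE=ri, CASE=vo:
underlying: nilofur-rt-mv-k
1. 0 -> i / C _ C #: inserts after position(s) 11: nilofurrtmvik
2. f -> v, k -> g, s -> z / V _ V: fires at position(s) 5: nilovurrtmvik
surface: nilovurrtmvik

cell RANK=ki, POLE=ri, CASE=em:
underlying: nilofur-rt-du-p
1. 0 -> i / C _ C #: no change
2. f -> v, k -> g, s -> z / V _ V: fires at position(s) 5: nilovurrtdup
surface: nilovurrtdup

cell RANK=ki, POLE=em, CASE=em:
underlying: nilofur-s-du-p
1. 0 -> i / C _ C #: no change
2. f -> v, k -> g, s -> z / V _ V: fires at position(s) 5: nilovursdup
surface: nilovursdup

cell RANK=em, POLE=du, CASE=ri:
underlying: nilofur-dka-lu-k
1. 0 -> i / C _ C #: no change
2. f -> v, k -> g, s -> z / V _ V: fires at position(s) 5: nilovurdkaluk
surface: nilovurdkaluk


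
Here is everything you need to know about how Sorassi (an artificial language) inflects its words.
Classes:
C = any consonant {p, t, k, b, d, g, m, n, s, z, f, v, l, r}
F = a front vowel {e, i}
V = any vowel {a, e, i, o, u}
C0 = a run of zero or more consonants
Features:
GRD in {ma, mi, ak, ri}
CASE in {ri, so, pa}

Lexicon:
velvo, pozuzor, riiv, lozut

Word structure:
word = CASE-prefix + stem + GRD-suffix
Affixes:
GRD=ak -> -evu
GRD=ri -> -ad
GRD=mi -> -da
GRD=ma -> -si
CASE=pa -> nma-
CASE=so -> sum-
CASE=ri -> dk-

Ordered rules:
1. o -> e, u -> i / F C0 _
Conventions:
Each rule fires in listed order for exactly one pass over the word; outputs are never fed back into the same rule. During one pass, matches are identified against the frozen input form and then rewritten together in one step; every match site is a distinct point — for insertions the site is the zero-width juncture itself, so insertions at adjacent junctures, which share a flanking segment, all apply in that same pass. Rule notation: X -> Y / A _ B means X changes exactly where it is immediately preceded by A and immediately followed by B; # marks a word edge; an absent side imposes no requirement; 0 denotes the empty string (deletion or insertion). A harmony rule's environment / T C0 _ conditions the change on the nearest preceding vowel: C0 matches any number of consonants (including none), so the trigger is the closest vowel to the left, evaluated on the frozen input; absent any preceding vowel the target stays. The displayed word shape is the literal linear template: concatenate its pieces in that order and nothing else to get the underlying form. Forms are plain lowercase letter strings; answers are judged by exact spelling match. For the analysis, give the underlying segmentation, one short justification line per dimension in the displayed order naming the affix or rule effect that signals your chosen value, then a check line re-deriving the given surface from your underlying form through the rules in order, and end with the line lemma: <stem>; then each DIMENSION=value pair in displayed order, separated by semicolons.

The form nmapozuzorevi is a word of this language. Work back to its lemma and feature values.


underlying: nma-pozuzor-evu
GRD=ak - signalled by the affix -evu
CASE=pa - signalled by the affix nma-
check: nmapozuzorevu -> nmapozuzorevi
lemma: pozuzor; GRD=ak; CASE=pa


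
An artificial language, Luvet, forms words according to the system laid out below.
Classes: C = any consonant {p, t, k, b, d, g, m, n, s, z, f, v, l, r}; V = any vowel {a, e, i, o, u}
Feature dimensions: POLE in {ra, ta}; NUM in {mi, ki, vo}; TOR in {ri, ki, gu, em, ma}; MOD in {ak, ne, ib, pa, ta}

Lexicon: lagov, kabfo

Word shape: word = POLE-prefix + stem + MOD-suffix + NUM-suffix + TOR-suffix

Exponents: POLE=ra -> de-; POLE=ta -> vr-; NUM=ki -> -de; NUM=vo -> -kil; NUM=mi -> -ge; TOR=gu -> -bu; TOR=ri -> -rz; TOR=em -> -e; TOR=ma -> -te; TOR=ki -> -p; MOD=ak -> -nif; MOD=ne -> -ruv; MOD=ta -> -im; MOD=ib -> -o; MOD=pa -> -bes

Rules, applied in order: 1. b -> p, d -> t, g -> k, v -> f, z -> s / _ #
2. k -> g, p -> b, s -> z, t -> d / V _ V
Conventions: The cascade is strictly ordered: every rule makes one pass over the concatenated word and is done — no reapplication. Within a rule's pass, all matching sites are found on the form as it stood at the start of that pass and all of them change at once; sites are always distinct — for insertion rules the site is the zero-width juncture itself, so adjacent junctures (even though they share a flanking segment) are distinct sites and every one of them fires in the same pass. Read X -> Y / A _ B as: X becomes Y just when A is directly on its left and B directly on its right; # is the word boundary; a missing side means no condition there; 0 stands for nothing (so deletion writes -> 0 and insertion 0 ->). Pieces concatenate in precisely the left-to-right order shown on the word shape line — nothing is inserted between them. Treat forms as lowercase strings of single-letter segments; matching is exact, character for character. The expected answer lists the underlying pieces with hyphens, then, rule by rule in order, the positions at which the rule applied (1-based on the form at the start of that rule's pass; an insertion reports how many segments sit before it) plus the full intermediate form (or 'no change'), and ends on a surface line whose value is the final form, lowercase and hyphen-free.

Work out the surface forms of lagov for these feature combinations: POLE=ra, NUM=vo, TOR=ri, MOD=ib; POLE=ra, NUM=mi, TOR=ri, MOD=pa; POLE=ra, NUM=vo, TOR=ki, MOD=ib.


cell POLE=ra, NUM=vo, TOR=ri, MOD=ib:
underlying: de-lagov-o-kil-rz
1. b -> p, d -> t, g -> k, v -> f, z -> s / _ #: fires at position(s) 13: delagovokilrs
2. k -> g, p -> b, s -> z, t -> d / V _ V: fires at position(s) 9: delagovogilrs
surface: delagovogilrs

cell POLE=ra, NUM=mi, TOR=ri, MOD=pa:
underlying: de-lagov-bes-ge-rz
1. b -> p, d -> t, g -> k, v -> f, z -> s / _ #: fires at position(s) 14: delagovbesgers
2. k -> g, p -> b, s -> z, t -> d / V _ V: no change
surface: delagovbesgers

cell POLE=ra, NUM=vo, TOR=ki, MOD=ib:
underlying: de-lagov-o-kil-p
1. b -> p, d -> t, g -> k, v -> f, z -> s / _ #: no change
2. k -> g, p -> b, s -> z, t -> d / V _ V: fires at position(s) 9: delagovogilp
surface: delagovogilp


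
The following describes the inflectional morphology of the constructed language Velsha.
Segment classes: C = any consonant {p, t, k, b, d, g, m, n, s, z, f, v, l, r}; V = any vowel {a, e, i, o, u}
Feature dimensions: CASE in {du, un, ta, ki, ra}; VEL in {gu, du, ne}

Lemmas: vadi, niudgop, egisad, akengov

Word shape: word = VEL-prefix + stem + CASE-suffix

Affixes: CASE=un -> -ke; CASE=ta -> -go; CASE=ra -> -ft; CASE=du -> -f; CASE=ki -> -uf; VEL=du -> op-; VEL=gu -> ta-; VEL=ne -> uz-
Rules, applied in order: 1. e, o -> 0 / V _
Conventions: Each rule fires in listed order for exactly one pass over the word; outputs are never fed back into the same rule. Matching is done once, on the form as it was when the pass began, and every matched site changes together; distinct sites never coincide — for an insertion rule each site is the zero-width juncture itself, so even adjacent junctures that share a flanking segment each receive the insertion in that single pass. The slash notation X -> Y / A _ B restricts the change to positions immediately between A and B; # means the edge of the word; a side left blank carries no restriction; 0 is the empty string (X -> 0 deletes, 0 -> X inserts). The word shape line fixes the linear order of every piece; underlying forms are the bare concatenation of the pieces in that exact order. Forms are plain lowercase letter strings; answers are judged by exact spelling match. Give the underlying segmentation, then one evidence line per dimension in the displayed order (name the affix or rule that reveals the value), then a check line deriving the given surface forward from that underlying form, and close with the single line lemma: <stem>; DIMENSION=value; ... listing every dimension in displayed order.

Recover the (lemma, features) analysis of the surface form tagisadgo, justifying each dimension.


underlying: ta-egisad-go
CASE=ta - signalled by the affix -go
VEL=gu - signalled by the affix ta-
check: taegisadgo -> tagisadgo
lemma: egisad; CASE=ta; VEL=gu


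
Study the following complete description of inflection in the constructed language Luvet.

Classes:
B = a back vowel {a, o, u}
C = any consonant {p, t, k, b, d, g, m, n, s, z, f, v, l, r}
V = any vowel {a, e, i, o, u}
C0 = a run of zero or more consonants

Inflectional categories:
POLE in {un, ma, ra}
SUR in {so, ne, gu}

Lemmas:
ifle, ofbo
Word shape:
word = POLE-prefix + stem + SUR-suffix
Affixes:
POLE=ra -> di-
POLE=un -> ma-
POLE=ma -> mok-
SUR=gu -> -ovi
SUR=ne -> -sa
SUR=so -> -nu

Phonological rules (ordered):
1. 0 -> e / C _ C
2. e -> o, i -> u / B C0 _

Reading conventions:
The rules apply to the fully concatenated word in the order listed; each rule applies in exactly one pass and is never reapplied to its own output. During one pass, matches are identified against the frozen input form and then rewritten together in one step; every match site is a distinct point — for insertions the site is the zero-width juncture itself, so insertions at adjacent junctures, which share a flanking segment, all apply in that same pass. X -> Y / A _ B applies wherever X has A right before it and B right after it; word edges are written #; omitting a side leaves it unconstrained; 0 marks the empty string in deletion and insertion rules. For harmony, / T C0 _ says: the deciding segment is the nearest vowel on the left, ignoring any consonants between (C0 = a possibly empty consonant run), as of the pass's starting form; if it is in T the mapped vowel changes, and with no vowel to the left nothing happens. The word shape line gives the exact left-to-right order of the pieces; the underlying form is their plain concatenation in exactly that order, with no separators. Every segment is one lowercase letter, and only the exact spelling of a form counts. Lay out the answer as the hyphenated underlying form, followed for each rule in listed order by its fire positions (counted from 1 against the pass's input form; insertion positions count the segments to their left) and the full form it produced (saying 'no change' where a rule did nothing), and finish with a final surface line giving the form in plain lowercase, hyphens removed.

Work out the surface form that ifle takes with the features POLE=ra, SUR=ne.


underlying: di-ifle-sa
1. 0 -> e / C _ C: inserts after position(s) 4: diifelesa
2. e -> o, i -> u / B C0 _: no change
surface: diifelesa
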